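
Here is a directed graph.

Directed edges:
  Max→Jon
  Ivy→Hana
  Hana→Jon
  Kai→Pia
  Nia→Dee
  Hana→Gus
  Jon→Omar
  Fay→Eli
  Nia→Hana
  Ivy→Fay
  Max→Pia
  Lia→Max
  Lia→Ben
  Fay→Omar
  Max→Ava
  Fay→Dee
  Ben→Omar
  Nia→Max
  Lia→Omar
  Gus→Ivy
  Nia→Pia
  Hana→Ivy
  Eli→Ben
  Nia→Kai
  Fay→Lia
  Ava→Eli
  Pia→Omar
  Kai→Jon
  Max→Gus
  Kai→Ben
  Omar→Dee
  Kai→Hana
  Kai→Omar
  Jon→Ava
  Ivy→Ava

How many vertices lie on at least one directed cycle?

A vertex is on a directed cycle iff it belongs to a strongly connected component of size ≥ 2 (or has a self-loop).
The vertices on cycles are {Fay, Gus, Ivy, Lia, Max, Hana} — 6 in total.

6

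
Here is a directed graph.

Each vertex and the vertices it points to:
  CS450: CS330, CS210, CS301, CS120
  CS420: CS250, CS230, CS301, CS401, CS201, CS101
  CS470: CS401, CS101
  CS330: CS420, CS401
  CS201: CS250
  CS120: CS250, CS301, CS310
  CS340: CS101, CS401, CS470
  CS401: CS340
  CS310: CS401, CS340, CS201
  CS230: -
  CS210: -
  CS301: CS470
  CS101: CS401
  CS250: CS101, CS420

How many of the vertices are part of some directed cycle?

A vertex is on a directed cycle iff it belongs to a strongly connected component of size ≥ 2 (or has a self-loop).
The vertices on cycles are {CS101, CS201, CS250, CS340, CS401, CS420, CS470} — 7 in total.

7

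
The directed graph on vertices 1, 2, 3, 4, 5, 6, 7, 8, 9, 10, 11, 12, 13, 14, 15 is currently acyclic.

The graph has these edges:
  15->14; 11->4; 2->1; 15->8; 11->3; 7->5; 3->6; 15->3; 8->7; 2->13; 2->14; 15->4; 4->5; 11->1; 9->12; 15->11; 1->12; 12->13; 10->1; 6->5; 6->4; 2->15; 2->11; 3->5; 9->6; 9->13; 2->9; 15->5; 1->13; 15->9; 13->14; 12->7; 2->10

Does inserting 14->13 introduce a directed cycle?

Yes

Adding 14→13 creates a cycle iff 13 can already reach 14.
Path from 13: 13 → 14.
So 13 → … → 14 → 13 is a cycle.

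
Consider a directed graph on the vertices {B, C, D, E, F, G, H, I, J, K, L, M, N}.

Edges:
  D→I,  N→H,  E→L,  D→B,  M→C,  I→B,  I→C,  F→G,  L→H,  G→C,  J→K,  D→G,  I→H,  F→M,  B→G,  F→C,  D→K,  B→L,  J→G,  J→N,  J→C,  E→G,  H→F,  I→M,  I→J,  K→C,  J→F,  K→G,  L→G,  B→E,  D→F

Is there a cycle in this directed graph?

DFS with white/gray/black marking, starting from I:
I gray
  H gray
    F gray
      M gray
        C gray
        C black
      M black
      F→C: C black — skip
      G gray
        G→C: C black — skip
      G black
    F black
  H black
  I→C: C black — skip
  B gray
    E gray
      E→G: G black — skip
      L gray
        L→G: G black — skip
        L→H: H black — skip
      L black
    E black
    B→L: L black — skip
    B→G: G black — skip
  B black
  I→M: M black — skip
  J gray
    K gray
      K→C: C black — skip
      K→G: G black — skip
    K black
    J→G: G black — skip
    J→F: F black — skip
    J→C: C black — skip
    N gray
      N→H: H black — skip
    N black
  J black
I black
D gray
  D→F: F black — skip
  D→I: I black — skip
  D→K: K black — skip
  D→G: G black — skip
  D→B: B black — skip
D black
Every edge goes to a white or black vertex — no back edge, so the graph is acyclic.

No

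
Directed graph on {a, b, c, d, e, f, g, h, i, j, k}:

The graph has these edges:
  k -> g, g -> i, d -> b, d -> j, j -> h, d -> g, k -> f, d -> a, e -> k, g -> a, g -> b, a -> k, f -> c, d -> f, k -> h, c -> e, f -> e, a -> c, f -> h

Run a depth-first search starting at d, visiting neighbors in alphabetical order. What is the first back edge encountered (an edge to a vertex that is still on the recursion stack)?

f→c

DFS from d (visiting neighbors in alphabetical order); mark gray on enter, black on exit:
d gray
  a gray
    c gray
      e gray
        k gray
          f gray
            f→c: c is gray → back edge
First back edge: f → c.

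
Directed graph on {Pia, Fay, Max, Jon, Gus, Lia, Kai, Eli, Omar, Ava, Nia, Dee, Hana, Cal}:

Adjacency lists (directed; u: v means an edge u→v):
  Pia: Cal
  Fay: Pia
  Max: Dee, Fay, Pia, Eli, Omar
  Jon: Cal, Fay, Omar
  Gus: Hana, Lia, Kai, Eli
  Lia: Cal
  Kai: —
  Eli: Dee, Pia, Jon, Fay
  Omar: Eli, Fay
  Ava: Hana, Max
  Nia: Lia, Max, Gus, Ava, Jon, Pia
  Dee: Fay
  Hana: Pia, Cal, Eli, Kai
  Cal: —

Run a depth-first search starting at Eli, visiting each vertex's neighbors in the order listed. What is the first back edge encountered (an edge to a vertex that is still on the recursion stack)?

DFS from Eli (visiting each vertex's neighbors in the order listed); mark gray on enter, black on exit:
Eli gray
  Dee gray
    Fay gray
      Pia gray
        Cal gray
        Cal black
      Pia black
    Fay black
  Dee black
  Eli→Pia: Pia black — skip
  Jon gray
    Jon→Cal: Cal black — skip
    Jon→Fay: Fay black — skip
    Omar gray
      Omar→Eli: Eli is gray → back edge
First back edge: Omar → Eli.

Omar→Eli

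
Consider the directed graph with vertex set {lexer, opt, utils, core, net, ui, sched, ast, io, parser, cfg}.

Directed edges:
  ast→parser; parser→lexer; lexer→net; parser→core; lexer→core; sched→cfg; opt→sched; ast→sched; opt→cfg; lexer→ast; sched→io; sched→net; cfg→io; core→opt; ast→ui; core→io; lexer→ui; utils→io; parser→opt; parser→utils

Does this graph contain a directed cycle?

Yes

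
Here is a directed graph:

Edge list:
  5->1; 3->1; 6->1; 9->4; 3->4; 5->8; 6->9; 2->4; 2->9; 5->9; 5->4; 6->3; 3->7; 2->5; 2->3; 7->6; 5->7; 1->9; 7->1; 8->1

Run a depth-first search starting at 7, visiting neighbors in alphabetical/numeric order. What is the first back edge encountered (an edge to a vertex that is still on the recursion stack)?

3→7

DFS from 7 (visiting neighbors in alphabetical/numeric order); mark gray on enter, black on exit:
7 gray
  1 gray
    9 gray
      4 gray
      4 black
    9 black
  1 black
  6 gray
    6→1: 1 black — skip
    3 gray
      3→1: 1 black — skip
      3→4: 4 black — skip
      3→7: 7 is gray → back edge
First back edge: 3 → 7.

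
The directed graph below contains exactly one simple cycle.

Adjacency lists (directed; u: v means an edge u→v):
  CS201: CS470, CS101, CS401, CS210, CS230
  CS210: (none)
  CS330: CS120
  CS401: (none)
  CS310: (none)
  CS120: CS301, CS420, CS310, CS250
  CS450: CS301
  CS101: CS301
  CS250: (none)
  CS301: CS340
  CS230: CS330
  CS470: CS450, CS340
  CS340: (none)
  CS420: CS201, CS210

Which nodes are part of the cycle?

CS120, CS201, CS230, CS330, CS420

DFS with gray/black marking from CS120:
CS120 gray
  CS301 gray
    CS340 gray
    CS340 black
  CS301 black
  CS420 gray
    CS201 gray
      CS470 gray
        CS450 gray
          CS450→CS301: CS301 black — skip
        CS450 black
        CS470→CS340: CS340 black — skip
      CS470 black
      CS101 gray
        CS101→CS301: CS301 black — skip
      CS101 black
      CS401 gray
      CS401 black
      CS210 gray
      CS210 black
      CS230 gray
        CS330 gray
          CS330→CS120: CS120 is gray → back edge
Back edge closes the cycle CS120 → CS420 → CS201 → CS230 → CS330 → CS120; its vertices are {CS120, CS201, CS230, CS330, CS420}.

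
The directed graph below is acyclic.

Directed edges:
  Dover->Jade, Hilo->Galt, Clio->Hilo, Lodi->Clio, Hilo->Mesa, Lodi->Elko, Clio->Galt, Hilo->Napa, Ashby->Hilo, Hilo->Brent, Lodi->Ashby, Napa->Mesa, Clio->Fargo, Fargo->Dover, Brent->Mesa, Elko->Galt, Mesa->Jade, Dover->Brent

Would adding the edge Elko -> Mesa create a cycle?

Adding Elko→Mesa creates a cycle iff Mesa can already reach Elko.
Explore from Mesa: no path reaches Elko. The graph stays acyclic.

No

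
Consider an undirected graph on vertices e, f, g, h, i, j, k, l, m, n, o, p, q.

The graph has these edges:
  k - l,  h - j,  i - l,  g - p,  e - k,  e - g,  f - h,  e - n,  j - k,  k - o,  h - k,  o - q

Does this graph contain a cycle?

Yes

DFS, tracking each vertex's parent; an edge to a visited non-parent vertex closes a cycle.
Start from i:
visit i (parent –)
  visit l (parent i)
    l–i: parent, skip
    visit k (parent l)
      visit j (parent k)
        j–k: parent, skip
        visit h (parent j)
          h–j: parent, skip
          visit f (parent h)
            f–h: parent, skip
          h–k: k visited and ≠ parent → cycle
Cycle: k – j – h – k.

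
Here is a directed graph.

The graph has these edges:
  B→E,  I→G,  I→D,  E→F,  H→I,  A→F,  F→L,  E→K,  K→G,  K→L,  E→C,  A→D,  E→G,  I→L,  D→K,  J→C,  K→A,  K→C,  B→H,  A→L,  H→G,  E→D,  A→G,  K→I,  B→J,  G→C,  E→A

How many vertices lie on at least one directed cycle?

A vertex is on a directed cycle iff it belongs to a strongly connected component of size ≥ 2 (or has a self-loop).
The vertices on cycles are {A, D, I, K} — 4 in total.

4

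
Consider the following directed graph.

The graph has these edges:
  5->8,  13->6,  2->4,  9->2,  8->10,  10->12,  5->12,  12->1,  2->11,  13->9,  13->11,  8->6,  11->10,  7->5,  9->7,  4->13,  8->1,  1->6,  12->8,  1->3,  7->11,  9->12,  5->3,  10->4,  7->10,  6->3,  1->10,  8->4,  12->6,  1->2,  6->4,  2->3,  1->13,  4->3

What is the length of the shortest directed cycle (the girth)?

3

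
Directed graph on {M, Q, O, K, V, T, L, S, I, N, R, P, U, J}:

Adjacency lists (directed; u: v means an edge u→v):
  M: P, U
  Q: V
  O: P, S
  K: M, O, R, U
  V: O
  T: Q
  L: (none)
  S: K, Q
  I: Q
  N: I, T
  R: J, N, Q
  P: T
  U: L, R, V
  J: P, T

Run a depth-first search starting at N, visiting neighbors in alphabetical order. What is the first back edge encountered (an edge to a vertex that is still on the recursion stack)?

T→Q

DFS from N (visiting neighbors in alphabetical order); mark gray on enter, black on exit:
N gray
  I gray
    Q gray
      V gray
        O gray
          P gray
            T gray
              T→Q: Q is gray → back edge
First back edge: T → Q.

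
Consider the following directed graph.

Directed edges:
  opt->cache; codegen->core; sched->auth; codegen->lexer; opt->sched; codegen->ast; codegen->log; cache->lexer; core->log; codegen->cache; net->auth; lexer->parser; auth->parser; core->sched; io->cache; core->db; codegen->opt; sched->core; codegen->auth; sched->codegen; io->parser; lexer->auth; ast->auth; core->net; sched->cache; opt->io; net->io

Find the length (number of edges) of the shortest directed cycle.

2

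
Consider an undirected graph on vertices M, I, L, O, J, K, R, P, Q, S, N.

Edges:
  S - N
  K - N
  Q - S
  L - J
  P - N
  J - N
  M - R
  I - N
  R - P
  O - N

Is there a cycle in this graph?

DFS, tracking each vertex's parent; an edge to a visited non-parent vertex closes a cycle.
Start from M:
visit M (parent –)
  visit R (parent M)
    R–M: parent, skip
    visit P (parent R)
      P–R: parent, skip
      visit N (parent P)
        N–P: parent, skip
        visit S (parent N)
          visit Q (parent S)
            Q–S: parent, skip
          S–N: parent, skip
        visit K (parent N)
          K–N: parent, skip
        visit J (parent N)
          J–N: parent, skip
          visit L (parent J)
            L–J: parent, skip
        visit O (parent N)
          O–N: parent, skip
        visit I (parent N)
          I–N: parent, skip
No non-parent visited neighbor found — the graph is a forest.

No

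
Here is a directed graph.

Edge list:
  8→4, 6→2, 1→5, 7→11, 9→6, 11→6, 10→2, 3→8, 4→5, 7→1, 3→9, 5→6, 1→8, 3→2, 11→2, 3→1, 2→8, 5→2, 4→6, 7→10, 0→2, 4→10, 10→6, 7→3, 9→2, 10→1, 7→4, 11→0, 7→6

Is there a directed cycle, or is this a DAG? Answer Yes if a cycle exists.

Yes

DFS with white/gray/black marking, starting from 5:
5 gray
  2 gray
    8 gray
      4 gray
        4→5: 5 is gray → back edge
Back edge found, so a cycle exists: 5 → 2 → 8 → 4 → 5.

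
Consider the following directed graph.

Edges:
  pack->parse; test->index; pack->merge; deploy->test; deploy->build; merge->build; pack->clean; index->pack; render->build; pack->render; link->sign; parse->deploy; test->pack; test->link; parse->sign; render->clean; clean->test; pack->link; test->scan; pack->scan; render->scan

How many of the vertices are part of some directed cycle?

7

A vertex is on a directed cycle iff it belongs to a strongly connected component of size ≥ 2 (or has a self-loop).
The vertices on cycles are {pack, test, clean, index, parse, deploy, render} — 7 in total.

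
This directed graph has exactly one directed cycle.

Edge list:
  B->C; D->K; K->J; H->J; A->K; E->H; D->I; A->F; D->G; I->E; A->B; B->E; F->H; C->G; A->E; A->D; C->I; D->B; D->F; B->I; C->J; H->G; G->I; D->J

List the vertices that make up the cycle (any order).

E, G, H, I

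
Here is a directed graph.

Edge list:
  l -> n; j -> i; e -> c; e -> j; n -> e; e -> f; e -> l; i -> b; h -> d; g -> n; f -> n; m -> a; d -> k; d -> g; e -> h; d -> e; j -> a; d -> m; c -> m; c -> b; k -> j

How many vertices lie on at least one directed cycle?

7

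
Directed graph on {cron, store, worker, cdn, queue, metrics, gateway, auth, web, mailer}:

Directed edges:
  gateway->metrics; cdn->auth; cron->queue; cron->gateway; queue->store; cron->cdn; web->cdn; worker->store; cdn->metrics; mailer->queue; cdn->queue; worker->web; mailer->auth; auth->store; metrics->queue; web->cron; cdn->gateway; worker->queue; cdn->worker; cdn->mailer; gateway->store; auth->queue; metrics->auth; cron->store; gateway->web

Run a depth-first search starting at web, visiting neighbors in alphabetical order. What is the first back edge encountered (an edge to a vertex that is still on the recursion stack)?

gateway→web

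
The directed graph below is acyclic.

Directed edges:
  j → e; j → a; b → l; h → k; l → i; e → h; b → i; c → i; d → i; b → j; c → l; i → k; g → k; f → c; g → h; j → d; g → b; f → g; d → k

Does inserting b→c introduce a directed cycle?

No

Adding b→c creates a cycle iff c can already reach b.
Explore from c: no path reaches b. The graph stays acyclic.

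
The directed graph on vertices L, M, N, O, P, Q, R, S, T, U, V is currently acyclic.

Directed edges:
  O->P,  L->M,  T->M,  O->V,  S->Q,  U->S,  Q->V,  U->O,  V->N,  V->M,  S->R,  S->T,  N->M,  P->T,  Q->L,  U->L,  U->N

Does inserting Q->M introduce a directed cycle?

No

Adding Q→M creates a cycle iff M can already reach Q.
Explore from M: no path reaches Q. The graph stays acyclic.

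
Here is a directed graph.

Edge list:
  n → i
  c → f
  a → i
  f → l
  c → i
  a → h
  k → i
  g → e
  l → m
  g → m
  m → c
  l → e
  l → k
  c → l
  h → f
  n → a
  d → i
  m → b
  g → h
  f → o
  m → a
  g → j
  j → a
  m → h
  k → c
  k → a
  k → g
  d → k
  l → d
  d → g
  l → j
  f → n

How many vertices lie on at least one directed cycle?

11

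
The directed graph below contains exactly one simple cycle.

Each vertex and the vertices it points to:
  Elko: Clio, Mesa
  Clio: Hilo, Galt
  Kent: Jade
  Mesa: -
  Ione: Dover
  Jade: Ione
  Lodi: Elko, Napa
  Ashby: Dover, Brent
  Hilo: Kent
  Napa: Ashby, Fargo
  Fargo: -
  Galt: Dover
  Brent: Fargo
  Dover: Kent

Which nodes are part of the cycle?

Ione, Jade, Kent, Dover

DFS with gray/black marking from Kent:
Kent gray
  Jade gray
    Ione gray
      Dover gray
        Dover→Kent: Kent is gray → back edge
Back edge closes the cycle Kent → Jade → Ione → Dover → Kent; its vertices are {Ione, Jade, Kent, Dover}.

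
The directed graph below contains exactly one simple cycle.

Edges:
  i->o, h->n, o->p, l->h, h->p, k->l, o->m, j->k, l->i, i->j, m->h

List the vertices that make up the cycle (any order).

i, j, k, l

DFS with gray/black marking from l:
l gray
  h gray
    p gray
    p black
    n gray
    n black
  h black
  i gray
    o gray
      o→p: p black — skip
      m gray
        m→h: h black — skip
      m black
    o black
    j gray
      k gray
        k→l: l is gray → back edge
Back edge closes the cycle l → i → j → k → l; its vertices are {i, j, k, l}.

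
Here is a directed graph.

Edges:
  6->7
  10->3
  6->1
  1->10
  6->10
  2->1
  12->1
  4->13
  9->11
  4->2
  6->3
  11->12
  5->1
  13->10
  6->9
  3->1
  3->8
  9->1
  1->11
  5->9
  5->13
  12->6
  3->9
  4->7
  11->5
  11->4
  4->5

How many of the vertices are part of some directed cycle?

11

A vertex is on a directed cycle iff it belongs to a strongly connected component of size ≥ 2 (or has a self-loop).
The vertices on cycles are {1, 2, 3, 4, 5, 6, 9, 10, 11, 12, 13} — 11 in total.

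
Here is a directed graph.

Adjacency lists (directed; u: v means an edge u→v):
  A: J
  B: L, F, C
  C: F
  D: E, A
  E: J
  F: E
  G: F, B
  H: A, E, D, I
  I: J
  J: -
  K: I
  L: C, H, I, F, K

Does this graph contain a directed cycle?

No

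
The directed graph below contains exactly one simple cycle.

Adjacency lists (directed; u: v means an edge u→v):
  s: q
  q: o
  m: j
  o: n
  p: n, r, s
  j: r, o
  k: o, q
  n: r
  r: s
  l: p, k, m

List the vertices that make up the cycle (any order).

n, o, q, r, s

DFS with gray/black marking from n:
n gray
  r gray
    s gray
      q gray
        o gray
          o→n: n is gray → back edge
Back edge closes the cycle n → r → s → q → o → n; its vertices are {n, o, q, r, s}.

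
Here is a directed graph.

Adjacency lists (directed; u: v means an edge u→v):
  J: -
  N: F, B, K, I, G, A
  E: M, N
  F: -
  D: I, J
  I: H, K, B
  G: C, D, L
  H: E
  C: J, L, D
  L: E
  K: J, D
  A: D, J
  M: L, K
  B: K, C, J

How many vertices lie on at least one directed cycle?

12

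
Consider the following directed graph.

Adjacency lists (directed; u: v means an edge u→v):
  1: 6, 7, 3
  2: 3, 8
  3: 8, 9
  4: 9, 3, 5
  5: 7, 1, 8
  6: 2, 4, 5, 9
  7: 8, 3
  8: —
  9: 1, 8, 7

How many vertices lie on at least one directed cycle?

8

A vertex is on a directed cycle iff it belongs to a strongly connected component of size ≥ 2 (or has a self-loop).
The vertices on cycles are {1, 2, 3, 4, 5, 6, 7, 9} — 8 in total.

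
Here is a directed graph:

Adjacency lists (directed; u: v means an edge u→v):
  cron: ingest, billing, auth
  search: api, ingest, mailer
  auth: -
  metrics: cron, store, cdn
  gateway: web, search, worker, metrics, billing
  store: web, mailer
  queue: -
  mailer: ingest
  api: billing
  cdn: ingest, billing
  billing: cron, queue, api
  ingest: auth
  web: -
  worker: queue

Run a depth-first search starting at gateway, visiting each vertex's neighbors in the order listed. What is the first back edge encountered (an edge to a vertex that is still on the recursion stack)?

DFS from gateway (visiting each vertex's neighbors in the order listed); mark gray on enter, black on exit:
gateway gray
  web gray
  web black
  search gray
    api gray
      billing gray
        cron gray
          ingest gray
            auth gray
            auth black
          ingest black
          cron→billing: billing is gray → back edge
First back edge: cron → billing.

cron->billing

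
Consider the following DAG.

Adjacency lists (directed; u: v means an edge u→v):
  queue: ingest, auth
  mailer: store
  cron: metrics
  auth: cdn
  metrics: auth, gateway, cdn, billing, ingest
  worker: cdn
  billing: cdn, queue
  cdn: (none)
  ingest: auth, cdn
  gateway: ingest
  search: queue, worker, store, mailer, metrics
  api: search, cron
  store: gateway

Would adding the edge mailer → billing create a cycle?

Adding mailer→billing creates a cycle iff billing can already reach mailer.
Explore from billing: no path reaches mailer. The graph stays acyclic.

No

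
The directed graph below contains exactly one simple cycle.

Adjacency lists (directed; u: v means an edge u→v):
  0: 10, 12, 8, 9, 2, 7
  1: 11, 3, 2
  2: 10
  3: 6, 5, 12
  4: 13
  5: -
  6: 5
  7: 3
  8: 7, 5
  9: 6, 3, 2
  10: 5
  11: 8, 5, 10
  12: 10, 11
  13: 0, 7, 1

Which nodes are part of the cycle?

3, 7, 8, 11, 12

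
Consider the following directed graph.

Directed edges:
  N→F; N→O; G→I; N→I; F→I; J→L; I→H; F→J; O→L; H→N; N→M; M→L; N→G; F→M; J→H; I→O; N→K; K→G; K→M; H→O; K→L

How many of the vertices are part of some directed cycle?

7

A vertex is on a directed cycle iff it belongs to a strongly connected component of size ≥ 2 (or has a self-loop).
The vertices on cycles are {F, G, H, I, J, K, N} — 7 in total.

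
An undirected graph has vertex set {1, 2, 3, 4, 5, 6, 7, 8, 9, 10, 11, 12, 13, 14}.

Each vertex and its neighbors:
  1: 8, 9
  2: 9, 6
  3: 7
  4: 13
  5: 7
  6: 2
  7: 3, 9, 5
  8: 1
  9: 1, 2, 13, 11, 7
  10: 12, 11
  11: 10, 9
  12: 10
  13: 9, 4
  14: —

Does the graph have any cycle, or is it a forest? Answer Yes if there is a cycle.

No

DFS, tracking each vertex's parent; an edge to a visited non-parent vertex closes a cycle.
Start from 3:
visit 3 (parent –)
  visit 7 (parent 3)
    7–3: parent, skip
    visit 9 (parent 7)
      visit 1 (parent 9)
        visit 8 (parent 1)
          8–1: parent, skip
        1–9: parent, skip
      visit 2 (parent 9)
        2–9: parent, skip
        visit 6 (parent 2)
          6–2: parent, skip
      visit 13 (parent 9)
        13–9: parent, skip
        visit 4 (parent 13)
          4–13: parent, skip
      visit 11 (parent 9)
        visit 10 (parent 11)
          visit 12 (parent 10)
            12–10: parent, skip
          10–11: parent, skip
        11–9: parent, skip
      9–7: parent, skip
    visit 5 (parent 7)
      5–7: parent, skip
visit 14 (parent –)
No non-parent visited neighbor found — the graph is a forest.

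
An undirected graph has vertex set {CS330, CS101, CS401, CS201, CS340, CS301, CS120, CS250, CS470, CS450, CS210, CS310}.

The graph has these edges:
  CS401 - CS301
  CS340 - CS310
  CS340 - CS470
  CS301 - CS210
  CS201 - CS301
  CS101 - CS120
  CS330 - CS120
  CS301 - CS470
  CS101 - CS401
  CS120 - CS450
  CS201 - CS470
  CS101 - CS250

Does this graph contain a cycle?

Yes

DFS, tracking each vertex's parent; an edge to a visited non-parent vertex closes a cycle.
Start from CS210:
visit CS210 (parent –)
  visit CS301 (parent CS210)
    visit CS470 (parent CS301)
      visit CS201 (parent CS470)
        CS201–CS470: parent, skip
        CS201–CS301: CS301 visited and ≠ parent → cycle
Cycle: CS301 – CS470 – CS201 – CS301.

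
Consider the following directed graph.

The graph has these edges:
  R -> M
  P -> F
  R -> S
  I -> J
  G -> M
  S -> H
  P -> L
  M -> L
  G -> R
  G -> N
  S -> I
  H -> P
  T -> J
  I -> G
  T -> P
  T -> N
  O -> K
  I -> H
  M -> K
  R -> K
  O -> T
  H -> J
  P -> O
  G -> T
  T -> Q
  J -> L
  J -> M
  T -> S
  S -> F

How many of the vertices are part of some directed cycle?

A vertex is on a directed cycle iff it belongs to a strongly connected component of size ≥ 2 (or has a self-loop).
The vertices on cycles are {G, H, I, O, P, R, S, T} — 8 in total.

8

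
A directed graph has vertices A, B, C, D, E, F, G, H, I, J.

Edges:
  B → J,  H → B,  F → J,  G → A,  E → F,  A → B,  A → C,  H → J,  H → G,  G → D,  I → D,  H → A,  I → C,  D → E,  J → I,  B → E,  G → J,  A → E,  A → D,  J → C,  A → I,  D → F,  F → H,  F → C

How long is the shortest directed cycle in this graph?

For each vertex v, BFS finds the shortest path from v back to v.
The shortest such closed walk is H → G → D → F → H, length 4.

4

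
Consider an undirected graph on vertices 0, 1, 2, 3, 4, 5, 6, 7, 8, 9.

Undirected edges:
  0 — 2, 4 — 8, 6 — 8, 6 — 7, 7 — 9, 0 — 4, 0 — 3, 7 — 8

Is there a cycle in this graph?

DFS, tracking each vertex's parent; an edge to a visited non-parent vertex closes a cycle.
Start from 3:
visit 3 (parent –)
  visit 0 (parent 3)
    0–3: parent, skip
    visit 4 (parent 0)
      visit 8 (parent 4)
        visit 6 (parent 8)
          visit 7 (parent 6)
            visit 9 (parent 7)
              9–7: parent, skip
            7–8: 8 visited and ≠ parent → cycle
Cycle: 8 – 6 – 7 – 8.

Yes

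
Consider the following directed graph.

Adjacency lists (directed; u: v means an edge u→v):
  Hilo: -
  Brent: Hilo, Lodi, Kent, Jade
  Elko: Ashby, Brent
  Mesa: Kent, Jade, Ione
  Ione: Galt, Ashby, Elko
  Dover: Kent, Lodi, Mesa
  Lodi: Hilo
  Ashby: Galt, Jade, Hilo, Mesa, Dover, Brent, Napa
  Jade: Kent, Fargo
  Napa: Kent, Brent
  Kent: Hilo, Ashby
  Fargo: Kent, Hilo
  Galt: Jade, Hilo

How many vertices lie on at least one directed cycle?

11

A vertex is on a directed cycle iff it belongs to a strongly connected component of size ≥ 2 (or has a self-loop).
The vertices on cycles are {Elko, Galt, Ione, Jade, Kent, Mesa, Napa, Ashby, Brent, Dover, Fargo} — 11 in total.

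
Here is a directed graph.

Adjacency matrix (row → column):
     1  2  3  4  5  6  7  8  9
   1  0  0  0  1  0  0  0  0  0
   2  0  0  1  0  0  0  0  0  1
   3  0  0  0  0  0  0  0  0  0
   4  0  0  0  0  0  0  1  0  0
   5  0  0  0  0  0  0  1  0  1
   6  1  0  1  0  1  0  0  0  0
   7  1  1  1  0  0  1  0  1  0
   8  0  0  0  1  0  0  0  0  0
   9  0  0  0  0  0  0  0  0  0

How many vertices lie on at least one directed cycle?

6

A vertex is on a directed cycle iff it belongs to a strongly connected component of size ≥ 2 (or has a self-loop).
The vertices on cycles are {1, 4, 5, 6, 7, 8} — 6 in total.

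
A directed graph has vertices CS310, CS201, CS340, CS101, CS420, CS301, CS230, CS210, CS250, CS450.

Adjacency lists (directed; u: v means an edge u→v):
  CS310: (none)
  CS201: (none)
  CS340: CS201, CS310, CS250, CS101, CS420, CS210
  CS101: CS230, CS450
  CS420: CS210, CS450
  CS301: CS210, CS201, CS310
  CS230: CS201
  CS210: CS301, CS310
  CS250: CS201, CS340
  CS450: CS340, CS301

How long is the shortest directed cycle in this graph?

For each vertex v, BFS finds the shortest path from v back to v.
The shortest such closed walk is CS340 → CS250 → CS340, length 2.

2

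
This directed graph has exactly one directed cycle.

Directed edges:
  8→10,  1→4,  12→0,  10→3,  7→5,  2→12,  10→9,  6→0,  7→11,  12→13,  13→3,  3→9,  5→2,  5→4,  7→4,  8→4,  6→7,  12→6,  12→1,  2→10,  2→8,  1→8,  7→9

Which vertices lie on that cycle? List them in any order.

DFS with gray/black marking from 12:
12 gray
  6 gray
    7 gray
      11 gray
      11 black
      5 gray
        2 gray
          2→12: 12 is gray → back edge
Back edge closes the cycle 12 → 6 → 7 → 5 → 2 → 12; its vertices are {2, 5, 6, 7, 12}.

2, 5, 6, 7, 12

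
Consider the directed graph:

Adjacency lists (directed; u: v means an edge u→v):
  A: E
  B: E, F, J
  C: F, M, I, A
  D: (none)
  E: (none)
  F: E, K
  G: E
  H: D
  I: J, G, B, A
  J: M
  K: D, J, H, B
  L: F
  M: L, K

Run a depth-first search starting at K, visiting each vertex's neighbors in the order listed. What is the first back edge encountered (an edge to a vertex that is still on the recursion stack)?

DFS from K (visiting each vertex's neighbors in the order listed); mark gray on enter, black on exit:
K gray
  D gray
  D black
  J gray
    M gray
      L gray
        F gray
          E gray
          E black
          F→K: K is gray → back edge
First back edge: F → K.

F->K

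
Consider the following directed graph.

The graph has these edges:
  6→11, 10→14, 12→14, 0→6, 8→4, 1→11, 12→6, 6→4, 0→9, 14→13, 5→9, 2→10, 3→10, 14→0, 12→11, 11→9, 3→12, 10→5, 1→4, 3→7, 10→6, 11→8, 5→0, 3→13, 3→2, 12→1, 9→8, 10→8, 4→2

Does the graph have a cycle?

Yes

DFS with white/gray/black marking, starting from 5:
5 gray
  9 gray
    8 gray
      4 gray
        2 gray
          10 gray
            6 gray
              11 gray
                11→8: 8 is gray → back edge
Back edge found, so a cycle exists: 8 → 4 → 2 → 10 → 6 → 11 → 8.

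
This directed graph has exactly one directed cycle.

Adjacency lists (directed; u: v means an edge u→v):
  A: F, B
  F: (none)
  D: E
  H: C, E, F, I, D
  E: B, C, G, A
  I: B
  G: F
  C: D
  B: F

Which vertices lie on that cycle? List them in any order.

DFS with gray/black marking from E:
E gray
  B gray
    F gray
    F black
  B black
  C gray
    D gray
      D→E: E is gray → back edge
Back edge closes the cycle E → C → D → E; its vertices are {C, D, E}.

C, D, E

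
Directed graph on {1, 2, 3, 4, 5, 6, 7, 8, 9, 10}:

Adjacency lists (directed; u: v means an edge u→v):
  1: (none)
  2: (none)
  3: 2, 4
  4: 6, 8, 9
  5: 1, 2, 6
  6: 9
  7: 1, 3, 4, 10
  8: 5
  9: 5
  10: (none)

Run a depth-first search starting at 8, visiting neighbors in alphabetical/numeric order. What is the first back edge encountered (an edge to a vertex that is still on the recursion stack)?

DFS from 8 (visiting neighbors in alphabetical/numeric order); mark gray on enter, black on exit:
8 gray
  5 gray
    1 gray
    1 black
    2 gray
    2 black
    6 gray
      9 gray
        9→5: 5 is gray → back edge
First back edge: 9 → 5.

9->5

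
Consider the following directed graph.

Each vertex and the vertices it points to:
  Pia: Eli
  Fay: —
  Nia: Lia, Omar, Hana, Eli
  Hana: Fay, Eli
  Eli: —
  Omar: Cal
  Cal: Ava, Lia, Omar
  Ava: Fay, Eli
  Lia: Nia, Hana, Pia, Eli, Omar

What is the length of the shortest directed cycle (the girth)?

2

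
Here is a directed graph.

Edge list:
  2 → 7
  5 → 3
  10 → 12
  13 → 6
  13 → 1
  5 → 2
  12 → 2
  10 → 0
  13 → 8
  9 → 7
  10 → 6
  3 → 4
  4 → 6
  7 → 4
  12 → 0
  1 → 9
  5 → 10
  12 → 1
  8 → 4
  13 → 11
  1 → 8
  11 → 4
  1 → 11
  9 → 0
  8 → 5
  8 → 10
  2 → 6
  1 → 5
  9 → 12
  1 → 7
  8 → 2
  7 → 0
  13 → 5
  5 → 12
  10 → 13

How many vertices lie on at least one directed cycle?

A vertex is on a directed cycle iff it belongs to a strongly connected component of size ≥ 2 (or has a self-loop).
The vertices on cycles are {1, 5, 8, 9, 10, 12, 13} — 7 in total.

7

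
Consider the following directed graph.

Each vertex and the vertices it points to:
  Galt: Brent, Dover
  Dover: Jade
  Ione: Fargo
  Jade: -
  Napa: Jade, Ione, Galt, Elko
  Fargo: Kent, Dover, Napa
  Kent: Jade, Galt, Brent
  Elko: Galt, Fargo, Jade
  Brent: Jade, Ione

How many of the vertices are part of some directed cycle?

7

A vertex is on a directed cycle iff it belongs to a strongly connected component of size ≥ 2 (or has a self-loop).
The vertices on cycles are {Elko, Galt, Ione, Kent, Napa, Brent, Fargo} — 7 in total.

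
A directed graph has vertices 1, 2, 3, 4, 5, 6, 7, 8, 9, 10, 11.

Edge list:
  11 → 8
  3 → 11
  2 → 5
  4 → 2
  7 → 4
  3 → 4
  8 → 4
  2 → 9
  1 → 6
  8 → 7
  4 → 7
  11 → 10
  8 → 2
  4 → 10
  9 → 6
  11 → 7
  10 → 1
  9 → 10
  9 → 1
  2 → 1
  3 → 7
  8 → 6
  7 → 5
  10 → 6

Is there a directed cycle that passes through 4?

Yes

4 is on a cycle iff 4 can reach itself via ≥1 edge.
4 → 7 → 4 — yes.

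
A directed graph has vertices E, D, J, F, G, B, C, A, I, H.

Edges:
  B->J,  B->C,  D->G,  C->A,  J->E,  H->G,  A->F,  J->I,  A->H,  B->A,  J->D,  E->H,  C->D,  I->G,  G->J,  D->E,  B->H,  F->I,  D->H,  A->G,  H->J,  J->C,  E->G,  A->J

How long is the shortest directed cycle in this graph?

3

For each vertex v, BFS finds the shortest path from v back to v.
The shortest such closed walk is C → A → J → C, length 3.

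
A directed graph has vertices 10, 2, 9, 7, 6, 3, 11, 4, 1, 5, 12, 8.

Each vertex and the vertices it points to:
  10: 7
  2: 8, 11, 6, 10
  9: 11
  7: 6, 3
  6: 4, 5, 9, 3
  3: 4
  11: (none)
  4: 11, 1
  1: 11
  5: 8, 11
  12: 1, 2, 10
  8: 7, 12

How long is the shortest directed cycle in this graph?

3

For each vertex v, BFS finds the shortest path from v back to v.
The shortest such closed walk is 12 → 2 → 8 → 12, length 3.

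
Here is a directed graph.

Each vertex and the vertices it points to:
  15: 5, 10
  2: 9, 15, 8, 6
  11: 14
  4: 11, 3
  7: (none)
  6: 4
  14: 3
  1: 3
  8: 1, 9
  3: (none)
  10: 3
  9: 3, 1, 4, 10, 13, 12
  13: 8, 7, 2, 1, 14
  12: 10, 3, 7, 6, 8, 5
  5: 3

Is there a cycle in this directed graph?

DFS with white/gray/black marking, starting from 13:
13 gray
  8 gray
    1 gray
      3 gray
      3 black
    1 black
    9 gray
      9→3: 3 black — skip
      9→1: 1 black — skip
      4 gray
        11 gray
          14 gray
            14→3: 3 black — skip
          14 black
        11 black
        4→3: 3 black — skip
      4 black
      10 gray
        10→3: 3 black — skip
      10 black
      9→13: 13 is gray → back edge
Back edge found, so a cycle exists: 13 → 8 → 9 → 13.

Yes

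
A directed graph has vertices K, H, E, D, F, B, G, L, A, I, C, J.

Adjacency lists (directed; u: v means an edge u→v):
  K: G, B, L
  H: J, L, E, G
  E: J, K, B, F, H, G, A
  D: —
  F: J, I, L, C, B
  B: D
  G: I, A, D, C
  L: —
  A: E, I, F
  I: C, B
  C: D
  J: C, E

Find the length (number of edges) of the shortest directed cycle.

2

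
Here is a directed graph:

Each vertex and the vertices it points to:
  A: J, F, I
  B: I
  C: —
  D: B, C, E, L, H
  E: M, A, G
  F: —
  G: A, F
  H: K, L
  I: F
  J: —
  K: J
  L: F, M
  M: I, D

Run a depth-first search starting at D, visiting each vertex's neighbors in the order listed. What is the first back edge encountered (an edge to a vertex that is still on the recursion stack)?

M→D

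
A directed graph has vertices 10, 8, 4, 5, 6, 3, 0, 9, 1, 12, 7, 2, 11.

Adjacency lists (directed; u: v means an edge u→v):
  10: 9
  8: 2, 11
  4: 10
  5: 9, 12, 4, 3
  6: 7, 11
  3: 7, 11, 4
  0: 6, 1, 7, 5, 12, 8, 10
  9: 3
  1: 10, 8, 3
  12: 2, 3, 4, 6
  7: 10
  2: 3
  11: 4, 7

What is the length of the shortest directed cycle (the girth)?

4

For each vertex v, BFS finds the shortest path from v back to v.
The shortest such closed walk is 9 → 3 → 4 → 10 → 9, length 4.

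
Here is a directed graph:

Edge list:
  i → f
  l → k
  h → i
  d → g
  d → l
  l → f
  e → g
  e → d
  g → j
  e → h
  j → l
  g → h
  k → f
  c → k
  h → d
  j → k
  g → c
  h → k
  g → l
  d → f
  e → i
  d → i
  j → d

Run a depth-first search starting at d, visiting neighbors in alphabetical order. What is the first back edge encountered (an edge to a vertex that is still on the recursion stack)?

h->d

DFS from d (visiting neighbors in alphabetical order); mark gray on enter, black on exit:
d gray
  f gray
  f black
  g gray
    c gray
      k gray
        k→f: f black — skip
      k black
    c black
    h gray
      h→d: d is gray → back edge
First back edge: h → d.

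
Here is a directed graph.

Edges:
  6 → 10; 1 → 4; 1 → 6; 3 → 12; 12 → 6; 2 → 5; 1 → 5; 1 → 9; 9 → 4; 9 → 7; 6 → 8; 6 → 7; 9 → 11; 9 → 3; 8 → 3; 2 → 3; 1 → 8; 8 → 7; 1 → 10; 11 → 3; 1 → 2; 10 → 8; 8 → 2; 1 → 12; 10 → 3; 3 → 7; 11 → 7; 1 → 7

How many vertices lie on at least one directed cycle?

6

A vertex is on a directed cycle iff it belongs to a strongly connected component of size ≥ 2 (or has a self-loop).
The vertices on cycles are {2, 3, 6, 8, 10, 12} — 6 in total.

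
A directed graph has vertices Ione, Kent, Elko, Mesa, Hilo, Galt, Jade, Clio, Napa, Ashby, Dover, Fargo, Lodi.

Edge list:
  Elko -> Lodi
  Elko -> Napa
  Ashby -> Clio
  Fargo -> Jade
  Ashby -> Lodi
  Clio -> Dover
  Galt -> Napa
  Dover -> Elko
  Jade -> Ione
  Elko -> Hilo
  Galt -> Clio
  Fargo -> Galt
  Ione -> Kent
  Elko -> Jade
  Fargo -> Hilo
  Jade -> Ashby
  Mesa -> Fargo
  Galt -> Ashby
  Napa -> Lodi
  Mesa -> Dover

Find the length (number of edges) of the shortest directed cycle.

For each vertex v, BFS finds the shortest path from v back to v.
The shortest such closed walk is Dover → Elko → Jade → Ashby → Clio → Dover, length 5.

5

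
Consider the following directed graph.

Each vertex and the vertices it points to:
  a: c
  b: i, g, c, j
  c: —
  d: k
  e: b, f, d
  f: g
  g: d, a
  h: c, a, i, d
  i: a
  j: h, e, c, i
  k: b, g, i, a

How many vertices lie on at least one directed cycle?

8

A vertex is on a directed cycle iff it belongs to a strongly connected component of size ≥ 2 (or has a self-loop).
The vertices on cycles are {b, d, e, f, g, h, j, k} — 8 in total.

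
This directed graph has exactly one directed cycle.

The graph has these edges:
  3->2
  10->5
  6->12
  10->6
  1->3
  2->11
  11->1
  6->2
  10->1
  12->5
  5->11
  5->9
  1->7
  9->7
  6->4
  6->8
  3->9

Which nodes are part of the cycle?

DFS with gray/black marking from 1:
1 gray
  3 gray
    2 gray
      11 gray
        11→1: 1 is gray → back edge
Back edge closes the cycle 1 → 3 → 2 → 11 → 1; its vertices are {1, 2, 3, 11}.

1, 2, 3, 11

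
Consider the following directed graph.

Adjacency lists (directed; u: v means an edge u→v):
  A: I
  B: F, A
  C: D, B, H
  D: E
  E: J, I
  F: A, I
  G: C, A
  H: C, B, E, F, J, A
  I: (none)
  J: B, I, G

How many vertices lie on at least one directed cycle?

6

A vertex is on a directed cycle iff it belongs to a strongly connected component of size ≥ 2 (or has a self-loop).
The vertices on cycles are {C, D, E, G, H, J} — 6 in total.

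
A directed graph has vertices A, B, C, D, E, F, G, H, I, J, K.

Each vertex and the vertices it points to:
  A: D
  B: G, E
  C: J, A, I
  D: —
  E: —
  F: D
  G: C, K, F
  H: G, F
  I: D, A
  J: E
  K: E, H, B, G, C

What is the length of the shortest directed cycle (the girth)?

For each vertex v, BFS finds the shortest path from v back to v.
The shortest such closed walk is K → G → K, length 2.

2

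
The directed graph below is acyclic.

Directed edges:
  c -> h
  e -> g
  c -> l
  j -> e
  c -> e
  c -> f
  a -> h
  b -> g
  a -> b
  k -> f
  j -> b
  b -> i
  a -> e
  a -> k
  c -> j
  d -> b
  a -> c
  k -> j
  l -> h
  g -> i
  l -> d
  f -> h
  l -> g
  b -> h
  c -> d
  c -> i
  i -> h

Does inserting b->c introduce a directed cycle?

Adding b→c creates a cycle iff c can already reach b.
Path from c: c → j → b.
So c → … → b → c is a cycle.

Yes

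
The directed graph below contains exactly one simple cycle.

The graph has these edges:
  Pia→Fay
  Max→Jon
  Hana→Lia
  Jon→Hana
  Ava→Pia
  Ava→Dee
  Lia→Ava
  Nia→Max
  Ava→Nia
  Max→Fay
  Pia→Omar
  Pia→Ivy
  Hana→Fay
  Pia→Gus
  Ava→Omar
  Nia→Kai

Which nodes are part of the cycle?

Ava, Jon, Lia, Max, Nia, Hana

DFS with gray/black marking from Ava:
Ava gray
  Dee gray
  Dee black
  Nia gray
    Max gray
      Jon gray
        Hana gray
          Fay gray
          Fay black
          Lia gray
            Lia→Ava: Ava is gray → back edge
Back edge closes the cycle Ava → Nia → Max → Jon → Hana → Lia → Ava; its vertices are {Ava, Jon, Lia, Max, Nia, Hana}.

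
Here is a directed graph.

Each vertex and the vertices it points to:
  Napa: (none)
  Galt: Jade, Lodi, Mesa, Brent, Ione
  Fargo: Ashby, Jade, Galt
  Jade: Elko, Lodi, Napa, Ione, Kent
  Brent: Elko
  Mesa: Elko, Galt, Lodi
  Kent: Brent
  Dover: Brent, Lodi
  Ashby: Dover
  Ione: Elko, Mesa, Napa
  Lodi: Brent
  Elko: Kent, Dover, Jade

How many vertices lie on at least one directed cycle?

9

A vertex is on a directed cycle iff it belongs to a strongly connected component of size ≥ 2 (or has a self-loop).
The vertices on cycles are {Elko, Galt, Ione, Jade, Kent, Lodi, Mesa, Brent, Dover} — 9 in total.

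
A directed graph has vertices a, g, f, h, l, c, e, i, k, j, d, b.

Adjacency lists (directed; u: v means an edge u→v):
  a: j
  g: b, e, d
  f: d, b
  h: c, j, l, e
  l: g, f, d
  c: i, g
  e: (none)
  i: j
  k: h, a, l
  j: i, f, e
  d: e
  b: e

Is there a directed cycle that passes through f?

No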